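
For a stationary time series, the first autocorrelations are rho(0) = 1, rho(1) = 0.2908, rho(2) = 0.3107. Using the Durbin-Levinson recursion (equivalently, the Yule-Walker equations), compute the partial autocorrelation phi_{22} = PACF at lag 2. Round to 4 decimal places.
\phi_{22} = 0.2470

The PACF at lag k is phi_{kk}, the last component of the solution
to the Yule-Walker system G_k phi = r_k where
  (G_k)_{ij} = rho(|i - j|), (r_k)_i = rho(i), i,j = 1..k.
Equivalently, Durbin-Levinson gives phi_{kk} iteratively:
  phi_{11} = rho(1)
  phi_{kk} = [rho(k) - sum_{j=1..k-1} phi_{k-1,j} rho(k-j)]
            / [1 - sum_{j=1..k-1} phi_{k-1,j} rho(j)],
  phi_{k,j} = phi_{k-1,j} - phi_{kk} phi_{k-1,k-j},  j = 1..k-1.
Step k = 1:
  phi_11 = rho(1) = 0.2908.
Step k = 2:
  phi_22 = [rho(2) - phi_11 rho(1)] / [1 - phi_11 rho(1)] = [0.3107 - (0.2908)(0.2908)] / [1 - (0.2908)(0.2908)]
         = 0.22613536 / 0.91543536 = 0.247.
Therefore phi_{22} = 0.2470.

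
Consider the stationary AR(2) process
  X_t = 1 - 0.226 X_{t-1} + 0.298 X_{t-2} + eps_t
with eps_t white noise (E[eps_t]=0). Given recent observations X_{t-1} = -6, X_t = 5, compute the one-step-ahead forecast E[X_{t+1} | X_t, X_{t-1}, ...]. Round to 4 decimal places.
E[X_{t+1} \mid \mathcal F_t] = -1.9180

For an AR(p) model X_t = c + sum_i phi_i X_{t-i} + eps_t, the
one-step-ahead conditional mean is
  E[X_{t+1} | X_t, ...] = c + sum_i phi_i X_{t+1-i}.
Substitute known values:
  E[X_{t+1} | ...] = 1 + (-0.226) * (5) + (0.298) * (-6)
                   = -1.9180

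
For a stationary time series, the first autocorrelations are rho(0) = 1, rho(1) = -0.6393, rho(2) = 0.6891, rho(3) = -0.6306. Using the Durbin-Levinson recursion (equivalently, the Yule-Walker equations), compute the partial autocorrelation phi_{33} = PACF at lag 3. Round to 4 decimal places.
\phi_{33} = -0.2090

The PACF at lag k is phi_{kk}, the last component of the solution
to the Yule-Walker system G_k phi = r_k where
  (G_k)_{ij} = rho(|i - j|), (r_k)_i = rho(i), i,j = 1..k.
Equivalently, Durbin-Levinson gives phi_{kk} iteratively:
  phi_{11} = rho(1)
  phi_{kk} = [rho(k) - sum_{j=1..k-1} phi_{k-1,j} rho(k-j)]
            / [1 - sum_{j=1..k-1} phi_{k-1,j} rho(j)],
  phi_{k,j} = phi_{k-1,j} - phi_{kk} phi_{k-1,k-j},  j = 1..k-1.
Step k = 1:
  phi_11 = rho(1) = -0.6393.
Step k = 2:
  phi_22 = [rho(2) - phi_11 rho(1)] / [1 - phi_11 rho(1)] = [0.6891 - (-0.6393)(-0.6393)] / [1 - (-0.6393)(-0.6393)]
         = 0.28039551 / 0.59129551 = 0.474205.
  Update: phi_21 = phi_11 - phi_22 phi_11 = -0.6393 - (0.474205)(-0.6393) = -0.336141.
Step k = 3:
  phi_33 = [rho(3) - phi_21 rho(2) - phi_22 rho(1)] / [1 - phi_21 rho(1) - phi_22 rho(2)]
    numerator   = -0.6306 - (-0.336141)(0.6891) - (0.474205)(-0.6393) = -0.09580608
    denominator = 1 - (-0.336141)(-0.6393) - (0.474205)(0.6891) = 0.45833045
  phi_33 = -0.09580608 / 0.45833045 = -0.209.
Therefore phi_{33} = -0.2090.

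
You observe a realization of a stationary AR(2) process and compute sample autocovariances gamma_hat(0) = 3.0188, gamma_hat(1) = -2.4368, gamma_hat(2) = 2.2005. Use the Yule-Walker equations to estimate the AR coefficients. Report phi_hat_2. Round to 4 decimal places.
\hat\phi_{2} = 0.2220

The Yule-Walker equations for an AR(p) process read, in matrix form,
  Gamma_p phi = r_p,   with   (Gamma_p)_{ij} = gamma(|i - j|),
                       (r_p)_i = gamma(i),   i,j = 1..p.
Substitute the sample gammas (Toeplitz matrix and right-hand side of size 2):
  Gamma_p = [[3.0188, -2.4368], [-2.4368, 3.0188]]
  r_p     = [-2.4368, 2.2005]
Written out:
  3.0188 phi_1 - 2.4368 phi_2 = -2.4368
  -2.4368 phi_1 + 3.0188 phi_2 = 2.2005
Solve by Cramer's rule:
  det = gamma(0)^2 - gamma(1)^2 = (3.0188)^2 - (-2.4368)^2 = 9.11315344 - 5.93799424 = 3.1751592
  phi_hat_1 = [gamma(1) gamma(0) - gamma(1) gamma(2)] / det = [(-2.4368)(3.0188) - (-2.4368)(2.2005)] / 3.1751592 = -1.99403344 / 3.1751592 = -0.628
  phi_hat_2 = [gamma(0) gamma(2) - gamma(1)^2] / det = [(3.0188)(2.2005) - (-2.4368)^2] / 3.1751592 = 0.70487516 / 3.1751592 = 0.222
So phi_hat = [-0.6280, 0.2220].
Therefore phi_hat_2 = 0.2220.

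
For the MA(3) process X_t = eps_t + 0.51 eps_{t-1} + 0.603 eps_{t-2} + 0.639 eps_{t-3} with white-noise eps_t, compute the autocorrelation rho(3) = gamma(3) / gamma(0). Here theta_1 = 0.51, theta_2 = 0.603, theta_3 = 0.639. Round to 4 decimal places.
\rho(3) = 0.3145

For an MA(q) process with theta_0 = 1, the autocovariance is
  gamma(k) = sigma^2 * sum_{i=0..q-k} theta_i * theta_{i+k},
and rho(k) = gamma(k) / gamma(0). Sigma^2 cancels.
  numerator   = (1)*(0.639) = 0.639.
  denominator = (1)^2 + (0.51)^2 + (0.603)^2 + (0.639)^2 = 2.03203.
  rho(3) = 0.639 / 2.03203 = 0.3145.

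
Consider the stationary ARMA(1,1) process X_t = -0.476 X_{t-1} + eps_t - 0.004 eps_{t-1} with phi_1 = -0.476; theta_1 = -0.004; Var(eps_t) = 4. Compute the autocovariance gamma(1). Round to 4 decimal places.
\gamma(1) = -2.4872

Multiply the model equation by X_{t-k} and take expectations. With theta_0 = psi_0 = 1 and psi_j the MA(infinity) weights, this gives
  gamma(k) - sum_i phi_i gamma(k-i) = c_k,
  c_k = sigma^2 * sum_{j=k..q} theta_j psi_{j-k}   (c_k = 0 for k > q),
using gamma(-m) = gamma(m).
psi-weights needed (psi_j = theta_j + sum_i phi_i psi_{j-i}):
  psi_1 = theta_1 + phi_1 = -0.004 + (-0.476) = -0.48
Right-hand sides:
  c_0 = sigma^2 (1 + theta_1 psi_1) = 4 * (1 + (-0.004)(-0.48)) = 4 * 1.00192 = 4.00768
  c_1 = sigma^2 theta_1 = 4 * (-0.004) = -0.016
  c_2 = 0
Equations for k = 0 and k = 1 (AR order 1):
  gamma(0) = phi_1 gamma(1) + c_0
  gamma(1) = phi_1 gamma(0) + c_1
Substituting the second into the first: gamma(0) (1 - phi_1^2) = c_0 + phi_1 c_1, so
  gamma(0) = (c_0 + phi_1 c_1) / (1 - phi_1^2) = (4.00768 + (-0.476)(-0.016)) / (1 - (-0.476)^2) = 4.015296 / 0.773424 = 5.191584.
  gamma(1) = phi_1 gamma(0) + c_1 = (-0.476)(5.191584) + (-0.016) = -2.487194.
Therefore gamma(1) = -2.4872 (to 4 decimal places).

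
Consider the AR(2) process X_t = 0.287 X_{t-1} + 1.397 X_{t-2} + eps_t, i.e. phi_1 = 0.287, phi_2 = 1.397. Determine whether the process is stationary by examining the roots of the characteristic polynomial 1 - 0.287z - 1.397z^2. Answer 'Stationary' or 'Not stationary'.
\text{Not stationary}

The AR(p) characteristic polynomial is P(z) = 1 - 0.287z - 1.397z^2.
Stationarity requires all roots to lie outside the unit circle, i.e. |z| > 1 for every root.
Set 1 + (-0.287) z + (-1.397) z^2 = 0, i.e. a z^2 + b z + c = 0 with a = -1.397, b = -0.287, c = 1.
Discriminant D = b^2 - 4ac = (-0.287)^2 - 4*(-1.397)*1 = 0.082369 - (-5.588) = 5.670369.
D >= 0, so the roots are real: z = (-b +/- sqrt(D)) / (2a) = (0.287 +/- 2.381254) / (-2.794).
  z_1 = (0.287 + 2.381254) / (-2.794) = -0.955,   |z_1| = 0.955.
  z_2 = (0.287 - 2.381254) / (-2.794) = 0.7496,   |z_2| = 0.7496.
Moduli of all roots: 0.9550, 0.7496.
All moduli strictly greater than 1? No.
Verdict: Not stationary.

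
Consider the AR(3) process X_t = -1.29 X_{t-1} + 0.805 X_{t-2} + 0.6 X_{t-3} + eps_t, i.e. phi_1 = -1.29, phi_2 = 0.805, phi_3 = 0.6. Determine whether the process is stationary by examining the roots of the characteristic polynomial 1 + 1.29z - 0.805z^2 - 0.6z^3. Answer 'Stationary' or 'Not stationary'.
\text{Not stationary}

The AR(p) characteristic polynomial is P(z) = 1 + 1.29z - 0.805z^2 - 0.6z^3.
Stationarity requires all roots to lie outside the unit circle, i.e. |z| > 1 for every root.
Degree 3: look for a simple real root z0 first, then factor out (1 - z/z0) and solve the remaining quadratic.
Testing z0 = -2: P(-2) = 1 + (1.29)(-2) + (-0.805)(-2)^2 + (-0.6)(-2)^3
  = 1 + (-2.58) + (-3.22) + (4.8) = 0.  So z_0 = -2 is a root, |z_0| = 2.
Divide out the factor (1 + 0.5 z) = (1 - z/z0) (since 1/z0 = -0.5):
  P(z) = (1 + 0.5 z)(1 + (0.79) z + (-1.2) z^2)
  [check: z-coef 0.79 - (-0.5) = 1.29; z^2-coef -1.2 - (-0.5)(0.79) = -0.805; z^3-coef -(-0.5)(-1.2) = -0.6.]
Remaining roots from the quadratic factor 1 + (0.79) z + (-1.2) z^2:
  Set 1 + (0.79) z + (-1.2) z^2 = 0, i.e. a z^2 + b z + c = 0 with a = -1.2, b = 0.79, c = 1.
  Discriminant D = b^2 - 4ac = (0.79)^2 - 4*(-1.2)*1 = 0.6241 - (-4.8) = 5.4241.
  D >= 0, so the roots are real: z = (-b +/- sqrt(D)) / (2a) = (-0.79 +/- 2.32897) / (-2.4).
    z_1 = (-0.79 + 2.32897) / (-2.4) = -0.6412,   |z_1| = 0.6412.
    z_2 = (-0.79 - 2.32897) / (-2.4) = 1.2996,   |z_2| = 1.2996.
Moduli of all roots: 2.0000, 0.6412, 1.2996.
All moduli strictly greater than 1? No.
Verdict: Not stationary.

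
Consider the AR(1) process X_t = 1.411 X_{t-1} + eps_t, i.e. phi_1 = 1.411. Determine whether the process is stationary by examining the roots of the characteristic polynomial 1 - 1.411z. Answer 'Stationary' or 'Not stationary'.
\text{Not stationary}

The AR(p) characteristic polynomial is P(z) = 1 - 1.411z.
Stationarity requires all roots to lie outside the unit circle, i.e. |z| > 1 for every root.
This is linear in z: 1 + (-1.411) z = 0  =>  z = -1/(-1.411) = 0.708717,  |z| = 0.708717.
Moduli of all roots: 0.7087.
All moduli strictly greater than 1? No.
Verdict: Not stationary.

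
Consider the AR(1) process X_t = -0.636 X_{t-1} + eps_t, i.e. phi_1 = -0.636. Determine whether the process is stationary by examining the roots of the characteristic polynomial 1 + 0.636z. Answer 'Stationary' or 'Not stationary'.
\text{Stationary}

The AR(p) characteristic polynomial is P(z) = 1 + 0.636z.
Stationarity requires all roots to lie outside the unit circle, i.e. |z| > 1 for every root.
This is linear in z: 1 + (0.636) z = 0  =>  z = -1/(0.636) = -1.572327,  |z| = 1.572327.
Moduli of all roots: 1.5723.
All moduli strictly greater than 1? Yes.
Verdict: Stationary.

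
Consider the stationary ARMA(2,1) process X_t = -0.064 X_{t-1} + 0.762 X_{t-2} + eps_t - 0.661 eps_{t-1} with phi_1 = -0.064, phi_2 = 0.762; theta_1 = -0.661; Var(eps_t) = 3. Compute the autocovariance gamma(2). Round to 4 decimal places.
\gamma(2) = 11.3036

Multiply the model equation by X_{t-k} and take expectations. With theta_0 = psi_0 = 1 and psi_j the MA(infinity) weights, this gives
  gamma(k) - sum_i phi_i gamma(k-i) = c_k,
  c_k = sigma^2 * sum_{j=k..q} theta_j psi_{j-k}   (c_k = 0 for k > q),
using gamma(-m) = gamma(m).
psi-weights needed (psi_j = theta_j + sum_i phi_i psi_{j-i}):
  psi_1 = theta_1 + phi_1 = -0.661 + (-0.064) = -0.725
Right-hand sides:
  c_0 = sigma^2 (1 + theta_1 psi_1) = 3 * (1 + (-0.661)(-0.725)) = 3 * 1.479225 = 4.437675
  c_1 = sigma^2 theta_1 = 3 * (-0.661) = -1.983
  c_2 = 0
Equations for k = 0, 1, 2 (AR order 2, c_2 = 0):
  (E0) gamma(0) = phi_1 gamma(1) + phi_2 gamma(2) + c_0
  (E1) gamma(1) = phi_1 gamma(0) + phi_2 gamma(1) + c_1
  (E2) gamma(2) = phi_1 gamma(1) + phi_2 gamma(0)
From (E1): gamma(1) = A gamma(0) + B with
  A = phi_1 / (1 - phi_2) = -0.064 / 0.238 = -0.268908,   B = c_1 / (1 - phi_2) = -1.983 / 0.238 = -8.331933.
Insert (E2) into (E0): gamma(0) (1 - phi_2^2) = phi_1 (1 + phi_2) gamma(1) + c_0.
  phi_1 (1 + phi_2) = (-0.064)(1.762) = -0.112768,   1 - phi_2^2 = 0.419356.
Replace gamma(1) by A gamma(0) + B and collect gamma(0):
  gamma(0) [0.419356 - (-0.112768)(-0.268908)] = (-0.112768)(-8.331933) + 4.437675
  gamma(0) * 0.389032 = 5.37725
  gamma(0) = 5.37725 / 0.389032 = 13.822135.
  gamma(1) = A gamma(0) + B = (-0.268908)(13.822135) + (-8.331933) = -12.048809.
  gamma(2) = phi_1 gamma(1) + phi_2 gamma(0) = (-0.064)(-12.048809) + (0.762)(13.822135) = 11.30359.
Therefore gamma(2) = 11.3036 (to 4 decimal places).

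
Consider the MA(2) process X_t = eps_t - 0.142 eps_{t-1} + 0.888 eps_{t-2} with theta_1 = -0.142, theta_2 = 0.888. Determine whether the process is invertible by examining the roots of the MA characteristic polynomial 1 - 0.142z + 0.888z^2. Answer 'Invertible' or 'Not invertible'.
\text{Invertible}

The MA(q) characteristic polynomial is P(z) = 1 - 0.142z + 0.888z^2.
Invertibility requires all roots to lie outside the unit circle, i.e. |z| > 1 for every root.
Set 1 + (-0.142) z + (0.888) z^2 = 0, i.e. a z^2 + b z + c = 0 with a = 0.888, b = -0.142, c = 1.
Discriminant D = b^2 - 4ac = (-0.142)^2 - 4*(0.888)*1 = 0.020164 - (3.552) = -3.531836.
D < 0, so the roots are the complex-conjugate pair z = (-b +/- i sqrt(-D)) / (2a) = 0.08 +/- 1.0582i.
For a conjugate pair |z|^2 = z * conj(z) = (product of roots) = c/a = 1/(0.888) = 1.126126, so |z| = sqrt(1.126126) = 1.0612 for both roots.
Moduli of all roots: 1.0612, 1.0612.
All moduli strictly greater than 1? Yes.
Verdict: Invertible.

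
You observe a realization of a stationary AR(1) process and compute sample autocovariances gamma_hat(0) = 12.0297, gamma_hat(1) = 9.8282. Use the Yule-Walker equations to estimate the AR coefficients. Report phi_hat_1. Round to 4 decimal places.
\hat\phi_{1} = 0.8170

The Yule-Walker equations for an AR(p) process read, in matrix form,
  Gamma_p phi = r_p,   with   (Gamma_p)_{ij} = gamma(|i - j|),
                       (r_p)_i = gamma(i),   i,j = 1..p.
Substitute the sample gammas (Toeplitz matrix and right-hand side of size 1):
  Gamma_p = [[12.0297]]
  r_p     = [9.8282]
With p = 1 this is the single equation gamma(0) phi_1 = gamma(1):
  phi_hat_1 = gamma(1) / gamma(0) = 9.8282 / 12.0297 = 0.8170.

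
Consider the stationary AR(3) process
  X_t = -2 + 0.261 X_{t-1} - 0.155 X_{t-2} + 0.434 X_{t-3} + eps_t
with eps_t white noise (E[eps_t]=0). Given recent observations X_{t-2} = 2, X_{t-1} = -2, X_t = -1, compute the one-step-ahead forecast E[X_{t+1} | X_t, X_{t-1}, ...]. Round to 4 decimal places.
E[X_{t+1} \mid \mathcal F_t] = -1.0830

For an AR(p) model X_t = c + sum_i phi_i X_{t-i} + eps_t, the
one-step-ahead conditional mean is
  E[X_{t+1} | X_t, ...] = c + sum_i phi_i X_{t+1-i}.
Substitute known values:
  E[X_{t+1} | ...] = -2 + (0.261) * (-1) + (-0.155) * (-2) + (0.434) * (2)
                   = -1.0830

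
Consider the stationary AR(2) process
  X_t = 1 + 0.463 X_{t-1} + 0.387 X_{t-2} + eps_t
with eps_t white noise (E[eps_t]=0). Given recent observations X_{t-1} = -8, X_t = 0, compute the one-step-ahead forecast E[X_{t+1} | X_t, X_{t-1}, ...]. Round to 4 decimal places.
E[X_{t+1} \mid \mathcal F_t] = -2.0960

For an AR(p) model X_t = c + sum_i phi_i X_{t-i} + eps_t, the
one-step-ahead conditional mean is
  E[X_{t+1} | X_t, ...] = c + sum_i phi_i X_{t+1-i}.
Substitute known values:
  E[X_{t+1} | ...] = 1 + (0.463) * (0) + (0.387) * (-8)
                   = -2.0960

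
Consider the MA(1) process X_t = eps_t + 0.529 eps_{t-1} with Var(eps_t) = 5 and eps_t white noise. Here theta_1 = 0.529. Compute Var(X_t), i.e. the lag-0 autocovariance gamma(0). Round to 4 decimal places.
\gamma(0) = 6.3992

For an MA(q) process X_t = eps_t + sum_i theta_i eps_{t-i} with
Var(eps_t) = sigma^2, the variance is
  gamma(0) = sigma^2 * (1 + sum_i theta_i^2).
  sum_i theta_i^2 = (0.529)^2 = 0.279841.
  gamma(0) = 5 * (1 + 0.279841) = 5 * 1.279841 = 6.399205, which rounds to 6.3992.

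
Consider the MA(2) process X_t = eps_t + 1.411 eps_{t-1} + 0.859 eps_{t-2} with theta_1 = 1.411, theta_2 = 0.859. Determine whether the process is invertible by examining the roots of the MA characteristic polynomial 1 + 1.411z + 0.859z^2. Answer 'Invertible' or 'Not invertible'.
\text{Invertible}

The MA(q) characteristic polynomial is P(z) = 1 + 1.411z + 0.859z^2.
Invertibility requires all roots to lie outside the unit circle, i.e. |z| > 1 for every root.
Set 1 + (1.411) z + (0.859) z^2 = 0, i.e. a z^2 + b z + c = 0 with a = 0.859, b = 1.411, c = 1.
Discriminant D = b^2 - 4ac = (1.411)^2 - 4*(0.859)*1 = 1.990921 - (3.436) = -1.445079.
D < 0, so the roots are the complex-conjugate pair z = (-b +/- i sqrt(-D)) / (2a) = -0.8213 +/- 0.6997i.
For a conjugate pair |z|^2 = z * conj(z) = (product of roots) = c/a = 1/(0.859) = 1.164144, so |z| = sqrt(1.164144) = 1.079 for both roots.
Moduli of all roots: 1.0790, 1.0790.
All moduli strictly greater than 1? Yes.
Verdict: Invertible.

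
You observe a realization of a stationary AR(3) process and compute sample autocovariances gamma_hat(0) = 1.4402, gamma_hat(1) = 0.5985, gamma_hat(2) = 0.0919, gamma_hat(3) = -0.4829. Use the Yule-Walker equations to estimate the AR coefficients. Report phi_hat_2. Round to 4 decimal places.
\hat\phi_{2} = 0.0481

The Yule-Walker equations for an AR(p) process read, in matrix form,
  Gamma_p phi = r_p,   with   (Gamma_p)_{ij} = gamma(|i - j|),
                       (r_p)_i = gamma(i),   i,j = 1..p.
Substitute the sample gammas (Toeplitz matrix and right-hand side of size 3):
  Gamma_p = [[1.4402, 0.5985, 0.0919], [0.5985, 1.4402, 0.5985], [0.0919, 0.5985, 1.4402]]
  r_p     = [0.5985, 0.0919, -0.4829]
Written out (R1..R3):
  (R1) 1.4402 phi_1 + 0.5985 phi_2 + 0.0919 phi_3 = 0.5985
  (R2) 0.5985 phi_1 + 1.4402 phi_2 + 0.5985 phi_3 = 0.0919
  (R3) 0.0919 phi_1 + 0.5985 phi_2 + 1.4402 phi_3 = -0.4829
Gaussian elimination:
  R2 <- R2 - (0.5985/1.4402) R1 = R2 - (0.415567) R1:  1.191483 phi_2 + 0.560309 phi_3 = -0.156817
  R3 <- R3 - (0.0919/1.4402) R1 = R3 - (0.063811) R1:  0.560309 phi_2 + 1.434336 phi_3 = -0.521091
  R3 <- R3 - (0.560309/1.191483) R2 = R3 - (0.470262) R2:  1.170844 phi_3 = -0.447346
Back-substitution:
  phi_hat_3 = -0.447346 / 1.170844 = -0.382071
  phi_hat_2 = (-0.156817 - (0.560309)(-0.382071)) / 1.191483 = 0.048059
  phi_hat_1 = (0.5985 - (0.5985)(0.048059) - (0.0919)(-0.382071)) / 1.4402 = 0.419976
So phi_hat = [0.4200, 0.0481, -0.3821].
Therefore phi_hat_2 = 0.0481.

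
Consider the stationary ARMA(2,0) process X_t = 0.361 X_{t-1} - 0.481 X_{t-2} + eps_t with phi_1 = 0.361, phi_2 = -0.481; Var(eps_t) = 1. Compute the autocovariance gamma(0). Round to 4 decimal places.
\gamma(0) = 1.3832

Multiply the model equation by X_{t-k} and take expectations. With theta_0 = psi_0 = 1 and psi_j the MA(infinity) weights, this gives
  gamma(k) - sum_i phi_i gamma(k-i) = c_k,
  c_k = sigma^2 * sum_{j=k..q} theta_j psi_{j-k}   (c_k = 0 for k > q),
using gamma(-m) = gamma(m).
Pure AR (q = 0): c_0 = sigma^2 = 1, c_k = 0 for k >= 1.
Equations for k = 0, 1, 2 (AR order 2, c_2 = 0):
  (E0) gamma(0) = phi_1 gamma(1) + phi_2 gamma(2) + c_0
  (E1) gamma(1) = phi_1 gamma(0) + phi_2 gamma(1) + c_1
  (E2) gamma(2) = phi_1 gamma(1) + phi_2 gamma(0)
From (E1): gamma(1) = A gamma(0) + B with
  A = phi_1 / (1 - phi_2) = 0.361 / 1.481 = 0.243754,   B = c_1 / (1 - phi_2) = 0 / 1.481 = 0.
Insert (E2) into (E0): gamma(0) (1 - phi_2^2) = phi_1 (1 + phi_2) gamma(1) + c_0.
  phi_1 (1 + phi_2) = (0.361)(0.519) = 0.187359,   1 - phi_2^2 = 0.768639.
Replace gamma(1) by A gamma(0) + B and collect gamma(0):
  gamma(0) [0.768639 - (0.187359)(0.243754)] = c_0 = 1
  gamma(0) * 0.722969 = 1
  gamma(0) = 1 / 0.722969 = 1.383184.
Therefore gamma(0) = 1.3832 (to 4 decimal places).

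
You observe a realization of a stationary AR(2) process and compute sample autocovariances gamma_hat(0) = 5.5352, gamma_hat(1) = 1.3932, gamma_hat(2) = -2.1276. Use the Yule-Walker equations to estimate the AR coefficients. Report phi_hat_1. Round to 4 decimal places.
\hat\phi_{1} = 0.3720

The Yule-Walker equations for an AR(p) process read, in matrix form,
  Gamma_p phi = r_p,   with   (Gamma_p)_{ij} = gamma(|i - j|),
                       (r_p)_i = gamma(i),   i,j = 1..p.
Substitute the sample gammas (Toeplitz matrix and right-hand side of size 2):
  Gamma_p = [[5.5352, 1.3932], [1.3932, 5.5352]]
  r_p     = [1.3932, -2.1276]
Written out:
  5.5352 phi_1 + 1.3932 phi_2 = 1.3932
  1.3932 phi_1 + 5.5352 phi_2 = -2.1276
Solve by Cramer's rule:
  det = gamma(0)^2 - gamma(1)^2 = (5.5352)^2 - (1.3932)^2 = 30.63843904 - 1.94100624 = 28.6974328
  phi_hat_1 = [gamma(1) gamma(0) - gamma(1) gamma(2)] / det = [(1.3932)(5.5352) - (1.3932)(-2.1276)] / 28.6974328 = 10.67581296 / 28.6974328 = 0.372
  phi_hat_2 = [gamma(0) gamma(2) - gamma(1)^2] / det = [(5.5352)(-2.1276) - (1.3932)^2] / 28.6974328 = -13.71769776 / 28.6974328 = -0.478
So phi_hat = [0.3720, -0.4780].
Therefore phi_hat_1 = 0.3720.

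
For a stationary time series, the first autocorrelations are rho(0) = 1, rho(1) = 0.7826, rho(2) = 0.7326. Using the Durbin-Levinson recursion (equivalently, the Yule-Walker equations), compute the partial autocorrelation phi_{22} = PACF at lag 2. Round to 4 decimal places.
\phi_{22} = 0.3100

The PACF at lag k is phi_{kk}, the last component of the solution
to the Yule-Walker system G_k phi = r_k where
  (G_k)_{ij} = rho(|i - j|), (r_k)_i = rho(i), i,j = 1..k.
Equivalently, Durbin-Levinson gives phi_{kk} iteratively:
  phi_{11} = rho(1)
  phi_{kk} = [rho(k) - sum_{j=1..k-1} phi_{k-1,j} rho(k-j)]
            / [1 - sum_{j=1..k-1} phi_{k-1,j} rho(j)],
  phi_{k,j} = phi_{k-1,j} - phi_{kk} phi_{k-1,k-j},  j = 1..k-1.
Step k = 1:
  phi_11 = rho(1) = 0.7826.
Step k = 2:
  phi_22 = [rho(2) - phi_11 rho(1)] / [1 - phi_11 rho(1)] = [0.7326 - (0.7826)(0.7826)] / [1 - (0.7826)(0.7826)]
         = 0.12013724 / 0.38753724 = 0.31.
Therefore phi_{22} = 0.3100.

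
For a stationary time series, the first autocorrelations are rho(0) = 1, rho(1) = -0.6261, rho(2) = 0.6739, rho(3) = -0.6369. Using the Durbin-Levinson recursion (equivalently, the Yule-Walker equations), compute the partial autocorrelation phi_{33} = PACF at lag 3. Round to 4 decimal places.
\phi_{33} = -0.2521

The PACF at lag k is phi_{kk}, the last component of the solution
to the Yule-Walker system G_k phi = r_k where
  (G_k)_{ij} = rho(|i - j|), (r_k)_i = rho(i), i,j = 1..k.
Equivalently, Durbin-Levinson gives phi_{kk} iteratively:
  phi_{11} = rho(1)
  phi_{kk} = [rho(k) - sum_{j=1..k-1} phi_{k-1,j} rho(k-j)]
            / [1 - sum_{j=1..k-1} phi_{k-1,j} rho(j)],
  phi_{k,j} = phi_{k-1,j} - phi_{kk} phi_{k-1,k-j},  j = 1..k-1.
Step k = 1:
  phi_11 = rho(1) = -0.6261.
Step k = 2:
  phi_22 = [rho(2) - phi_11 rho(1)] / [1 - phi_11 rho(1)] = [0.6739 - (-0.6261)(-0.6261)] / [1 - (-0.6261)(-0.6261)]
         = 0.28189879 / 0.60799879 = 0.46365.
  Update: phi_21 = phi_11 - phi_22 phi_11 = -0.6261 - (0.46365)(-0.6261) = -0.335809.
Step k = 3:
  phi_33 = [rho(3) - phi_21 rho(2) - phi_22 rho(1)] / [1 - phi_21 rho(1) - phi_22 rho(2)]
    numerator   = -0.6369 - (-0.335809)(0.6739) - (0.46365)(-0.6261) = -0.12030718
    denominator = 1 - (-0.335809)(-0.6261) - (0.46365)(0.6739) = 0.47729635
  phi_33 = -0.12030718 / 0.47729635 = -0.2521.
Therefore phi_{33} = -0.2521.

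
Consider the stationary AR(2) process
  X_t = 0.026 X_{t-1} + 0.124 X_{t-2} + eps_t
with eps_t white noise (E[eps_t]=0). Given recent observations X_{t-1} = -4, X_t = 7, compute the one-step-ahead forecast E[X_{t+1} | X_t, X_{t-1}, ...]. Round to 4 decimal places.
E[X_{t+1} \mid \mathcal F_t] = -0.3140

For an AR(p) model X_t = c + sum_i phi_i X_{t-i} + eps_t, the
one-step-ahead conditional mean is
  E[X_{t+1} | X_t, ...] = c + sum_i phi_i X_{t+1-i}.
Substitute known values:
  E[X_{t+1} | ...] = (0.026) * (7) + (0.124) * (-4)
                   = -0.3140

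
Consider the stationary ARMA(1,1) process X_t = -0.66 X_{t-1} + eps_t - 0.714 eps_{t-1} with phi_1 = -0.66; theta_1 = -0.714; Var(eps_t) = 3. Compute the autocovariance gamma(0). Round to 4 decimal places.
\gamma(0) = 13.0348

Multiply the model equation by X_{t-k} and take expectations. With theta_0 = psi_0 = 1 and psi_j the MA(infinity) weights, this gives
  gamma(k) - sum_i phi_i gamma(k-i) = c_k,
  c_k = sigma^2 * sum_{j=k..q} theta_j psi_{j-k}   (c_k = 0 for k > q),
using gamma(-m) = gamma(m).
psi-weights needed (psi_j = theta_j + sum_i phi_i psi_{j-i}):
  psi_1 = theta_1 + phi_1 = -0.714 + (-0.66) = -1.374
Right-hand sides:
  c_0 = sigma^2 (1 + theta_1 psi_1) = 3 * (1 + (-0.714)(-1.374)) = 3 * 1.981036 = 5.943108
  c_1 = sigma^2 theta_1 = 3 * (-0.714) = -2.142
  c_2 = 0
Equations for k = 0 and k = 1 (AR order 1):
  gamma(0) = phi_1 gamma(1) + c_0
  gamma(1) = phi_1 gamma(0) + c_1
Substituting the second into the first: gamma(0) (1 - phi_1^2) = c_0 + phi_1 c_1, so
  gamma(0) = (c_0 + phi_1 c_1) / (1 - phi_1^2) = (5.943108 + (-0.66)(-2.142)) / (1 - (-0.66)^2) = 7.356828 / 0.5644 = 13.034777.
Therefore gamma(0) = 13.0348 (to 4 decimal places).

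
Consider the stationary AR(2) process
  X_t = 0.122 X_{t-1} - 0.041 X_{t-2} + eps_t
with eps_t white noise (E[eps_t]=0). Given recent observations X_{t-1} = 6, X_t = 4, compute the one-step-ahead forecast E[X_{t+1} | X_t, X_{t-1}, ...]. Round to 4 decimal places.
E[X_{t+1} \mid \mathcal F_t] = 0.2420

For an AR(p) model X_t = c + sum_i phi_i X_{t-i} + eps_t, the
one-step-ahead conditional mean is
  E[X_{t+1} | X_t, ...] = c + sum_i phi_i X_{t+1-i}.
Substitute known values:
  E[X_{t+1} | ...] = (0.122) * (4) + (-0.041) * (6)
                   = 0.2420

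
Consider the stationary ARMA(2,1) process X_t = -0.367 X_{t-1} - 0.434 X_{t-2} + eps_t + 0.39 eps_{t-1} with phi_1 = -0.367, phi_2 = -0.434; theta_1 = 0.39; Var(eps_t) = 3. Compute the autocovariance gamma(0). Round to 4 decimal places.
\gamma(0) = 3.7673

Multiply the model equation by X_{t-k} and take expectations. With theta_0 = psi_0 = 1 and psi_j the MA(infinity) weights, this gives
  gamma(k) - sum_i phi_i gamma(k-i) = c_k,
  c_k = sigma^2 * sum_{j=k..q} theta_j psi_{j-k}   (c_k = 0 for k > q),
using gamma(-m) = gamma(m).
psi-weights needed (psi_j = theta_j + sum_i phi_i psi_{j-i}):
  psi_1 = theta_1 + phi_1 = 0.39 + (-0.367) = 0.023
Right-hand sides:
  c_0 = sigma^2 (1 + theta_1 psi_1) = 3 * (1 + (0.39)(0.023)) = 3 * 1.00897 = 3.02691
  c_1 = sigma^2 theta_1 = 3 * (0.39) = 1.17
  c_2 = 0
Equations for k = 0, 1, 2 (AR order 2, c_2 = 0):
  (E0) gamma(0) = phi_1 gamma(1) + phi_2 gamma(2) + c_0
  (E1) gamma(1) = phi_1 gamma(0) + phi_2 gamma(1) + c_1
  (E2) gamma(2) = phi_1 gamma(1) + phi_2 gamma(0)
From (E1): gamma(1) = A gamma(0) + B with
  A = phi_1 / (1 - phi_2) = -0.367 / 1.434 = -0.255927,   B = c_1 / (1 - phi_2) = 1.17 / 1.434 = 0.8159.
Insert (E2) into (E0): gamma(0) (1 - phi_2^2) = phi_1 (1 + phi_2) gamma(1) + c_0.
  phi_1 (1 + phi_2) = (-0.367)(0.566) = -0.207722,   1 - phi_2^2 = 0.811644.
Replace gamma(1) by A gamma(0) + B and collect gamma(0):
  gamma(0) [0.811644 - (-0.207722)(-0.255927)] = (-0.207722)(0.8159) + 3.02691
  gamma(0) * 0.758482 = 2.85743
  gamma(0) = 2.85743 / 0.758482 = 3.767299.
Therefore gamma(0) = 3.7673 (to 4 decimal places).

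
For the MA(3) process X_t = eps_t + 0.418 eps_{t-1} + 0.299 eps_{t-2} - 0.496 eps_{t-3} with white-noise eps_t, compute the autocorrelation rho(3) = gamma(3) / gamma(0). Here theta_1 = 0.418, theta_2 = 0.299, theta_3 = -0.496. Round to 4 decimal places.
\rho(3) = -0.3284

For an MA(q) process with theta_0 = 1, the autocovariance is
  gamma(k) = sigma^2 * sum_{i=0..q-k} theta_i * theta_{i+k},
and rho(k) = gamma(k) / gamma(0). Sigma^2 cancels.
  numerator   = (1)*(-0.496) = -0.496.
  denominator = (1)^2 + (0.418)^2 + (0.299)^2 + (-0.496)^2 = 1.510141.
  rho(3) = -0.496 / 1.510141 = -0.3284.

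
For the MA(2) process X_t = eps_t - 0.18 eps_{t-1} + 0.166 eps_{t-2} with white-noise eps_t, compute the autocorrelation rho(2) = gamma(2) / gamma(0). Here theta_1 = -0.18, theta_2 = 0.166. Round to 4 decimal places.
\rho(2) = 0.1566

For an MA(q) process with theta_0 = 1, the autocovariance is
  gamma(k) = sigma^2 * sum_{i=0..q-k} theta_i * theta_{i+k},
and rho(k) = gamma(k) / gamma(0). Sigma^2 cancels.
  numerator   = (1)*(0.166) = 0.166.
  denominator = (1)^2 + (-0.18)^2 + (0.166)^2 = 1.059956.
  rho(2) = 0.166 / 1.059956 = 0.1566.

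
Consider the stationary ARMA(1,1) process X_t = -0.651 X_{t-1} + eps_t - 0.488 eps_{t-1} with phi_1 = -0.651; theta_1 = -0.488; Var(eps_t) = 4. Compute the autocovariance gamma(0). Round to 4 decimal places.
\gamma(0) = 13.0061

Multiply the model equation by X_{t-k} and take expectations. With theta_0 = psi_0 = 1 and psi_j the MA(infinity) weights, this gives
  gamma(k) - sum_i phi_i gamma(k-i) = c_k,
  c_k = sigma^2 * sum_{j=k..q} theta_j psi_{j-k}   (c_k = 0 for k > q),
using gamma(-m) = gamma(m).
psi-weights needed (psi_j = theta_j + sum_i phi_i psi_{j-i}):
  psi_1 = theta_1 + phi_1 = -0.488 + (-0.651) = -1.139
Right-hand sides:
  c_0 = sigma^2 (1 + theta_1 psi_1) = 4 * (1 + (-0.488)(-1.139)) = 4 * 1.555832 = 6.223328
  c_1 = sigma^2 theta_1 = 4 * (-0.488) = -1.952
  c_2 = 0
Equations for k = 0 and k = 1 (AR order 1):
  gamma(0) = phi_1 gamma(1) + c_0
  gamma(1) = phi_1 gamma(0) + c_1
Substituting the second into the first: gamma(0) (1 - phi_1^2) = c_0 + phi_1 c_1, so
  gamma(0) = (c_0 + phi_1 c_1) / (1 - phi_1^2) = (6.223328 + (-0.651)(-1.952)) / (1 - (-0.651)^2) = 7.49408 / 0.576199 = 13.006062.
Therefore gamma(0) = 13.0061 (to 4 decimal places).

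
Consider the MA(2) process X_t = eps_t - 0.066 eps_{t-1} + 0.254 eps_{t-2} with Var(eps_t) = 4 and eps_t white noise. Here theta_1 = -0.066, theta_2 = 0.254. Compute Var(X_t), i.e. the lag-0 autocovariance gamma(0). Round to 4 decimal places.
\gamma(0) = 4.2755

For an MA(q) process X_t = eps_t + sum_i theta_i eps_{t-i} with
Var(eps_t) = sigma^2, the variance is
  gamma(0) = sigma^2 * (1 + sum_i theta_i^2).
  sum_i theta_i^2 = (-0.066)^2 + (0.254)^2 = 0.004356 + 0.064516 = 0.068872.
  gamma(0) = 4 * (1 + 0.068872) = 4 * 1.068872 = 4.275488, which rounds to 4.2755.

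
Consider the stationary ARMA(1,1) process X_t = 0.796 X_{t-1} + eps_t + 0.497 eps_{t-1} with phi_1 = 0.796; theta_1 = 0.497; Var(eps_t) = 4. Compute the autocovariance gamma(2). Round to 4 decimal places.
\gamma(2) = 15.6819

Multiply the model equation by X_{t-k} and take expectations. With theta_0 = psi_0 = 1 and psi_j the MA(infinity) weights, this gives
  gamma(k) - sum_i phi_i gamma(k-i) = c_k,
  c_k = sigma^2 * sum_{j=k..q} theta_j psi_{j-k}   (c_k = 0 for k > q),
using gamma(-m) = gamma(m).
psi-weights needed (psi_j = theta_j + sum_i phi_i psi_{j-i}):
  psi_1 = theta_1 + phi_1 = 0.497 + (0.796) = 1.293
Right-hand sides:
  c_0 = sigma^2 (1 + theta_1 psi_1) = 4 * (1 + (0.497)(1.293)) = 4 * 1.642621 = 6.570484
  c_1 = sigma^2 theta_1 = 4 * (0.497) = 1.988
  c_2 = 0
Equations for k = 0 and k = 1 (AR order 1):
  gamma(0) = phi_1 gamma(1) + c_0
  gamma(1) = phi_1 gamma(0) + c_1
Substituting the second into the first: gamma(0) (1 - phi_1^2) = c_0 + phi_1 c_1, so
  gamma(0) = (c_0 + phi_1 c_1) / (1 - phi_1^2) = (6.570484 + (0.796)(1.988)) / (1 - (0.796)^2) = 8.152932 / 0.366384 = 22.252424.
  gamma(1) = phi_1 gamma(0) + c_1 = (0.796)(22.252424) + (1.988) = 19.700929.
For k = 2 (> q): gamma(2) = phi_1 gamma(1) = (0.796)(19.700929) = 15.68194.
Therefore gamma(2) = 15.6819 (to 4 decimal places).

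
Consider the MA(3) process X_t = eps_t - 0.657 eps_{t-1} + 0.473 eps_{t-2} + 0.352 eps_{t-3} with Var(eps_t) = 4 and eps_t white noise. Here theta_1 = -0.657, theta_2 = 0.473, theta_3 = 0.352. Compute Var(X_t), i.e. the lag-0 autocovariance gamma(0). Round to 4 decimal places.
\gamma(0) = 7.1171

For an MA(q) process X_t = eps_t + sum_i theta_i eps_{t-i} with
Var(eps_t) = sigma^2, the variance is
  gamma(0) = sigma^2 * (1 + sum_i theta_i^2).
  sum_i theta_i^2 = (-0.657)^2 + (0.473)^2 + (0.352)^2 = 0.431649 + 0.223729 + 0.123904 = 0.779282.
  gamma(0) = 4 * (1 + 0.779282) = 4 * 1.779282 = 7.117128, which rounds to 7.1171.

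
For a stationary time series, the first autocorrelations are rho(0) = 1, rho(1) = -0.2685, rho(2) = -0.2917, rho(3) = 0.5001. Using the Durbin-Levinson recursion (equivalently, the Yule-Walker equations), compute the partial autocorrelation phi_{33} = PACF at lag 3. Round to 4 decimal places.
\phi_{33} = 0.3640

The PACF at lag k is phi_{kk}, the last component of the solution
to the Yule-Walker system G_k phi = r_k where
  (G_k)_{ij} = rho(|i - j|), (r_k)_i = rho(i), i,j = 1..k.
Equivalently, Durbin-Levinson gives phi_{kk} iteratively:
  phi_{11} = rho(1)
  phi_{kk} = [rho(k) - sum_{j=1..k-1} phi_{k-1,j} rho(k-j)]
            / [1 - sum_{j=1..k-1} phi_{k-1,j} rho(j)],
  phi_{k,j} = phi_{k-1,j} - phi_{kk} phi_{k-1,k-j},  j = 1..k-1.
Step k = 1:
  phi_11 = rho(1) = -0.2685.
Step k = 2:
  phi_22 = [rho(2) - phi_11 rho(1)] / [1 - phi_11 rho(1)] = [-0.2917 - (-0.2685)(-0.2685)] / [1 - (-0.2685)(-0.2685)]
         = -0.36379225 / 0.92790775 = -0.392056.
  Update: phi_21 = phi_11 - phi_22 phi_11 = -0.2685 - (-0.392056)(-0.2685) = -0.373767.
Step k = 3:
  phi_33 = [rho(3) - phi_21 rho(2) - phi_22 rho(1)] / [1 - phi_21 rho(1) - phi_22 rho(2)]
    numerator   = 0.5001 - (-0.373767)(-0.2917) - (-0.392056)(-0.2685) = 0.28580495
    denominator = 1 - (-0.373767)(-0.2685) - (-0.392056)(-0.2917) = 0.78528064
  phi_33 = 0.28580495 / 0.78528064 = 0.364.
Therefore phi_{33} = 0.3640.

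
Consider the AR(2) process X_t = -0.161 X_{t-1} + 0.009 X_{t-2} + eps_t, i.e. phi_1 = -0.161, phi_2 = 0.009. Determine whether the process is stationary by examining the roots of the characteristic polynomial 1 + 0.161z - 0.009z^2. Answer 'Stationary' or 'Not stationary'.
\text{Stationary}

The AR(p) characteristic polynomial is P(z) = 1 + 0.161z - 0.009z^2.
Stationarity requires all roots to lie outside the unit circle, i.e. |z| > 1 for every root.
Set 1 + (0.161) z + (-0.009) z^2 = 0, i.e. a z^2 + b z + c = 0 with a = -0.009, b = 0.161, c = 1.
Discriminant D = b^2 - 4ac = (0.161)^2 - 4*(-0.009)*1 = 0.025921 - (-0.036) = 0.061921.
D >= 0, so the roots are real: z = (-b +/- sqrt(D)) / (2a) = (-0.161 +/- 0.248839) / (-0.018).
  z_1 = (-0.161 + 0.248839) / (-0.018) = -4.88,   |z_1| = 4.88.
  z_2 = (-0.161 - 0.248839) / (-0.018) = 22.7689,   |z_2| = 22.7689.
Moduli of all roots: 4.8800, 22.7689.
All moduli strictly greater than 1? Yes.
Verdict: Stationary.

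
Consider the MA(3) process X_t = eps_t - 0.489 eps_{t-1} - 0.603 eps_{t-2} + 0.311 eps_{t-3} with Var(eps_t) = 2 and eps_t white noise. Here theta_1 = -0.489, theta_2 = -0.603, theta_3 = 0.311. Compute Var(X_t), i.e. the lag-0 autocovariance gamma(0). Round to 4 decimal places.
\gamma(0) = 3.3989

For an MA(q) process X_t = eps_t + sum_i theta_i eps_{t-i} with
Var(eps_t) = sigma^2, the variance is
  gamma(0) = sigma^2 * (1 + sum_i theta_i^2).
  sum_i theta_i^2 = (-0.489)^2 + (-0.603)^2 + (0.311)^2 = 0.239121 + 0.363609 + 0.096721 = 0.699451.
  gamma(0) = 2 * (1 + 0.699451) = 2 * 1.699451 = 3.398902, which rounds to 3.3989.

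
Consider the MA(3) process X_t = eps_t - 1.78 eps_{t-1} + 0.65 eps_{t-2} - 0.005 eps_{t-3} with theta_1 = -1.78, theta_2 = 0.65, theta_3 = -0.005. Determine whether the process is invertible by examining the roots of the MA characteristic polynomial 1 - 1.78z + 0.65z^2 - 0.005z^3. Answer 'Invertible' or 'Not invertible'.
\text{Not invertible}

The MA(q) characteristic polynomial is P(z) = 1 - 1.78z + 0.65z^2 - 0.005z^3.
Invertibility requires all roots to lie outside the unit circle, i.e. |z| > 1 for every root.
Degree 3: look for a simple real root z0 first, then factor out (1 - z/z0) and solve the remaining quadratic.
Testing z0 = 2: P(2) = 1 + (-1.78)(2) + (0.65)(2)^2 + (-0.005)(2)^3
  = 1 + (-3.56) + (2.6) + (-0.04) = 0.  So z_0 = 2 is a root, |z_0| = 2.
Divide out the factor (1 - 0.5 z) = (1 - z/z0) (since 1/z0 = 0.5):
  P(z) = (1 - 0.5 z)(1 + (-1.28) z + (0.01) z^2)
  [check: z-coef -1.28 - (0.5) = -1.78; z^2-coef 0.01 - (0.5)(-1.28) = 0.65; z^3-coef -(0.5)(0.01) = -0.005.]
Remaining roots from the quadratic factor 1 + (-1.28) z + (0.01) z^2:
  Set 1 + (-1.28) z + (0.01) z^2 = 0, i.e. a z^2 + b z + c = 0 with a = 0.01, b = -1.28, c = 1.
  Discriminant D = b^2 - 4ac = (-1.28)^2 - 4*(0.01)*1 = 1.6384 - (0.04) = 1.5984.
  D >= 0, so the roots are real: z = (-b +/- sqrt(D)) / (2a) = (1.28 +/- 1.264278) / (0.02).
    z_1 = (1.28 + 1.264278) / (0.02) = 127.2139,   |z_1| = 127.2139.
    z_2 = (1.28 - 1.264278) / (0.02) = 0.7861,   |z_2| = 0.7861.
Moduli of all roots: 2.0000, 127.2139, 0.7861.
All moduli strictly greater than 1? No.
Verdict: Not invertible.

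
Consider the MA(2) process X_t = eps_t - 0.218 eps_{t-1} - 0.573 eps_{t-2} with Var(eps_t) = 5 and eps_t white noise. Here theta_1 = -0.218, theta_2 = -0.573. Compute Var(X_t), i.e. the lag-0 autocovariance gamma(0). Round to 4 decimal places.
\gamma(0) = 6.8793

For an MA(q) process X_t = eps_t + sum_i theta_i eps_{t-i} with
Var(eps_t) = sigma^2, the variance is
  gamma(0) = sigma^2 * (1 + sum_i theta_i^2).
  sum_i theta_i^2 = (-0.218)^2 + (-0.573)^2 = 0.047524 + 0.328329 = 0.375853.
  gamma(0) = 5 * (1 + 0.375853) = 5 * 1.375853 = 6.879265, which rounds to 6.8793.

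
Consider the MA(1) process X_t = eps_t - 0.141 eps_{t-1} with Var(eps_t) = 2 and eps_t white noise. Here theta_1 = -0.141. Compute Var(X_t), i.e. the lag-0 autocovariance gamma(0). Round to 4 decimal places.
\gamma(0) = 2.0398

For an MA(q) process X_t = eps_t + sum_i theta_i eps_{t-i} with
Var(eps_t) = sigma^2, the variance is
  gamma(0) = sigma^2 * (1 + sum_i theta_i^2).
  sum_i theta_i^2 = (-0.141)^2 = 0.019881.
  gamma(0) = 2 * (1 + 0.019881) = 2 * 1.019881 = 2.039762, which rounds to 2.0398.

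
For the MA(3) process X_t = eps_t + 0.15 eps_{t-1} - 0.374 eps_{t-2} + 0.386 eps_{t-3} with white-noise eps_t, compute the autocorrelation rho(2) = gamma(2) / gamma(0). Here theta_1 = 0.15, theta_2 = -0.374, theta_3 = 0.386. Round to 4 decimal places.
\rho(2) = -0.2410

For an MA(q) process with theta_0 = 1, the autocovariance is
  gamma(k) = sigma^2 * sum_{i=0..q-k} theta_i * theta_{i+k},
and rho(k) = gamma(k) / gamma(0). Sigma^2 cancels.
  numerator   = (1)*(-0.374) + (0.15)*(0.386) = -0.3161.
  denominator = (1)^2 + (0.15)^2 + (-0.374)^2 + (0.386)^2 = 1.311372.
  rho(2) = -0.3161 / 1.311372 = -0.2410.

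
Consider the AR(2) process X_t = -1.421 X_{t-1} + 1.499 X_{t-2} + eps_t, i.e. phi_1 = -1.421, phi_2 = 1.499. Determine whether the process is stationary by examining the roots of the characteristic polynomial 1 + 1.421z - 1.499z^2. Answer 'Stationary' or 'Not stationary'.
\text{Not stationary}

The AR(p) characteristic polynomial is P(z) = 1 + 1.421z - 1.499z^2.
Stationarity requires all roots to lie outside the unit circle, i.e. |z| > 1 for every root.
Set 1 + (1.421) z + (-1.499) z^2 = 0, i.e. a z^2 + b z + c = 0 with a = -1.499, b = 1.421, c = 1.
Discriminant D = b^2 - 4ac = (1.421)^2 - 4*(-1.499)*1 = 2.019241 - (-5.996) = 8.015241.
D >= 0, so the roots are real: z = (-b +/- sqrt(D)) / (2a) = (-1.421 +/- 2.83112) / (-2.998).
  z_1 = (-1.421 + 2.83112) / (-2.998) = -0.4704,   |z_1| = 0.4704.
  z_2 = (-1.421 - 2.83112) / (-2.998) = 1.4183,   |z_2| = 1.4183.
Moduli of all roots: 0.4704, 1.4183.
All moduli strictly greater than 1? No.
Verdict: Not stationary.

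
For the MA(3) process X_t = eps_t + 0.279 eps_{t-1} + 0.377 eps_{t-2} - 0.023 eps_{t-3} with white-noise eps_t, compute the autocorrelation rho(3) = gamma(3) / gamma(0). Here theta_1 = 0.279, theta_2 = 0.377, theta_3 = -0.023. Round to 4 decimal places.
\rho(3) = -0.0188

For an MA(q) process with theta_0 = 1, the autocovariance is
  gamma(k) = sigma^2 * sum_{i=0..q-k} theta_i * theta_{i+k},
and rho(k) = gamma(k) / gamma(0). Sigma^2 cancels.
  numerator   = (1)*(-0.023) = -0.023.
  denominator = (1)^2 + (0.279)^2 + (0.377)^2 + (-0.023)^2 = 1.220499.
  rho(3) = -0.023 / 1.220499 = -0.0188.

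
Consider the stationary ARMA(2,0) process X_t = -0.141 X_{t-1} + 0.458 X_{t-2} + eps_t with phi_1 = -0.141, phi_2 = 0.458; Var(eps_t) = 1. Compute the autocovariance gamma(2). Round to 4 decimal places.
\gamma(2) = 0.6714

Multiply the model equation by X_{t-k} and take expectations. With theta_0 = psi_0 = 1 and psi_j the MA(infinity) weights, this gives
  gamma(k) - sum_i phi_i gamma(k-i) = c_k,
  c_k = sigma^2 * sum_{j=k..q} theta_j psi_{j-k}   (c_k = 0 for k > q),
using gamma(-m) = gamma(m).
Pure AR (q = 0): c_0 = sigma^2 = 1, c_k = 0 for k >= 1.
Equations for k = 0, 1, 2 (AR order 2, c_2 = 0):
  (E0) gamma(0) = phi_1 gamma(1) + phi_2 gamma(2) + c_0
  (E1) gamma(1) = phi_1 gamma(0) + phi_2 gamma(1) + c_1
  (E2) gamma(2) = phi_1 gamma(1) + phi_2 gamma(0)
From (E1): gamma(1) = A gamma(0) + B with
  A = phi_1 / (1 - phi_2) = -0.141 / 0.542 = -0.260148,   B = c_1 / (1 - phi_2) = 0 / 0.542 = 0.
Insert (E2) into (E0): gamma(0) (1 - phi_2^2) = phi_1 (1 + phi_2) gamma(1) + c_0.
  phi_1 (1 + phi_2) = (-0.141)(1.458) = -0.205578,   1 - phi_2^2 = 0.790236.
Replace gamma(1) by A gamma(0) + B and collect gamma(0):
  gamma(0) [0.790236 - (-0.205578)(-0.260148)] = c_0 = 1
  gamma(0) * 0.736755 = 1
  gamma(0) = 1 / 0.736755 = 1.357303.
  gamma(1) = A gamma(0) = (-0.260148)(1.357303) = -0.353099.
  gamma(2) = phi_1 gamma(1) + phi_2 gamma(0) = (-0.141)(-0.353099) + (0.458)(1.357303) = 0.671432.
Therefore gamma(2) = 0.6714 (to 4 decimal places).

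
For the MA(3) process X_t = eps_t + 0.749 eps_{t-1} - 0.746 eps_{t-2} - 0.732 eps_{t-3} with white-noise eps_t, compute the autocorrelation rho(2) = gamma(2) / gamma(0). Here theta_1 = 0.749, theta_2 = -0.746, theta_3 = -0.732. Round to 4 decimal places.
\rho(2) = -0.4878

For an MA(q) process with theta_0 = 1, the autocovariance is
  gamma(k) = sigma^2 * sum_{i=0..q-k} theta_i * theta_{i+k},
and rho(k) = gamma(k) / gamma(0). Sigma^2 cancels.
  numerator   = (1)*(-0.746) + (0.749)*(-0.732) = -1.294268.
  denominator = (1)^2 + (0.749)^2 + (-0.746)^2 + (-0.732)^2 = 2.653341.
  rho(2) = -1.294268 / 2.653341 = -0.4878.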